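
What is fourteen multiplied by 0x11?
Convert fourteen (English words) → 14 (decimal)
Convert 0x11 (hexadecimal) → 1×16 + 1 = 17 (decimal)
Compute 14 × 17 = 238
238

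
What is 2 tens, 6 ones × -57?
Convert 2 tens, 6 ones (place-value notation) → 2×10 + 6 = 26 (decimal)
Compute 26 × -57 = -1482
-1482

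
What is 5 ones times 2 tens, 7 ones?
Convert 5 ones (place-value notation) → 5 (decimal)
Convert 2 tens, 7 ones (place-value notation) → 2×10 + 7 = 27 (decimal)
Compute 5 × 27 = 135
135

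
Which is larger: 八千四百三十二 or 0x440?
Convert 八千四百三十二 (Chinese numeral) → 8×1000 + 4×100 + 3×10 + 2 = 8432 (decimal)
Convert 0x440 (hexadecimal) → 4×256 + 4×16 = 1088 (decimal)
Compare 8432 vs 1088: larger = 8432
8432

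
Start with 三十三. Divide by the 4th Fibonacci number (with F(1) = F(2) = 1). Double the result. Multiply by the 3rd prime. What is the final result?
Convert 三十三 (Chinese numeral) → 3×10 + 3 = 33 (decimal)
Start: 33
Convert the 4th Fibonacci number (with F(1) = F(2) = 1) (Fibonacci index) → 1, 1, 2, 3 → 3 (decimal)
33 ÷ 3 = 11
11 × 2 = 22
Convert the 3rd prime (prime index) → 5 (decimal)
22 × 5 = 110
110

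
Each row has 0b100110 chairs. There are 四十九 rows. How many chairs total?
Convert 0b100110 (binary) → 32 + 4 + 2 = 38 (decimal)
Convert 四十九 (Chinese numeral) → 4×10 + 9 = 49 (decimal)
Compute 38 × 49 = 1862
1862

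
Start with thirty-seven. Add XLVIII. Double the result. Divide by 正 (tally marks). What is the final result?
Convert thirty-seven (English words) → 37 (decimal)
Start: 37
Convert XLVIII (Roman numeral) → 40 + 5 + 1 + 1 + 1 = 48 (decimal)
37 + 48 = 85
85 × 2 = 170
Convert 正 (tally marks) → 5 (decimal)
170 ÷ 5 = 34
34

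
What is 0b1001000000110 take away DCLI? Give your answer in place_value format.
Convert 0b1001000000110 (binary) → 4096 + 512 + 4 + 2 = 4614 (decimal)
Convert DCLI (Roman numeral) → 500 + 100 + 50 + 1 = 651 (decimal)
Compute 4614 - 651 = 3963
Convert 3963 (decimal) → 3963 = 3×1000 + 9×100 + 6×10 + 3 → 3 thousands, 9 hundreds, 6 tens, 3 ones (place-value notation)
3 thousands, 9 hundreds, 6 tens, 3 ones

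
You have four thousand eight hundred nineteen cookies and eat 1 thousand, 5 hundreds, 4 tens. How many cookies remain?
Convert four thousand eight hundred nineteen (English words) → 4×1000 + 8×100 + 19 = 4819 (decimal)
Convert 1 thousand, 5 hundreds, 4 tens (place-value notation) → 1×1000 + 5×100 + 4×10 = 1540 (decimal)
Compute 4819 - 1540 = 3279
3279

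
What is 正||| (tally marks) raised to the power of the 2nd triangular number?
Convert 正||| (tally marks) → 5 + 3 = 8 (decimal)
Convert the 2nd triangular number (triangular index) → 2×3/2 = 3 (decimal)
Compute 8 ^ 3 = 512
512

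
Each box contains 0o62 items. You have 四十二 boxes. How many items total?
Convert 0o62 (octal) → 6×8 + 2 = 50 (decimal)
Convert 四十二 (Chinese numeral) → 4×10 + 2 = 42 (decimal)
Compute 50 × 42 = 2100
2100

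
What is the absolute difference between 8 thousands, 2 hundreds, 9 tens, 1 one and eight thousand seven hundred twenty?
Convert 8 thousands, 2 hundreds, 9 tens, 1 one (place-value notation) → 8×1000 + 2×100 + 9×10 + 1 = 8291 (decimal)
Convert eight thousand seven hundred twenty (English words) → 8×1000 + 7×100 + 20 = 8720 (decimal)
Compute |8291 - 8720| = 429
429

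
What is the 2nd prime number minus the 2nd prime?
The 2nd prime number = 3
Convert the 2nd prime (prime index) → 3 (decimal)
Compute 3 - 3 = 0
0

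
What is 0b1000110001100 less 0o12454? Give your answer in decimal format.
Convert 0b1000110001100 (binary) → 4096 + 256 + 128 + 8 + 4 = 4492 (decimal)
Convert 0o12454 (octal) → 1×4096 + 2×512 + 4×64 + 5×8 + 4 = 5420 (decimal)
Compute 4492 - 5420 = -928
-928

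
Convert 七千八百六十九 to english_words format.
Convert 七千八百六十九 (Chinese numeral) → 7×1000 + 8×100 + 6×10 + 9 = 7869 (decimal)
Convert 7869 (decimal) → 7869 = 7×1000 + 8×100 + 69 → seven thousand eight hundred sixty-nine (English words)
seven thousand eight hundred sixty-nine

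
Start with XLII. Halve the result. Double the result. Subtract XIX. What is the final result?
Convert XLII (Roman numeral) → 40 + 1 + 1 = 42 (decimal)
Start: 42
42 ÷ 2 = 21
21 × 2 = 42
Convert XIX (Roman numeral) → 10 + 9 = 19 (decimal)
42 - 19 = 23
23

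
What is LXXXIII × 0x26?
Convert LXXXIII (Roman numeral) → 50 + 10 + 10 + 10 + 1 + 1 + 1 = 83 (decimal)
Convert 0x26 (hexadecimal) → 2×16 + 6 = 38 (decimal)
Compute 83 × 38 = 3154
3154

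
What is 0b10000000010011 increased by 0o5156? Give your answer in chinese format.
Convert 0b10000000010011 (binary) → 8192 + 16 + 2 + 1 = 8211 (decimal)
Convert 0o5156 (octal) → 5×512 + 1×64 + 5×8 + 6 = 2670 (decimal)
Compute 8211 + 2670 = 10881
Convert 10881 (decimal) → 10881 = 1×10000 + 8×100 + 8×10 + 1 → 一万零八百八十一 (Chinese numeral)
一万零八百八十一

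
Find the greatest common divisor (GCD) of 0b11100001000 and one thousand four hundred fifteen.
Convert 0b11100001000 (binary) → 1024 + 512 + 256 + 8 = 1800 (decimal)
Convert one thousand four hundred fifteen (English words) → 1×1000 + 4×100 + 15 = 1415 (decimal)
Compute gcd(1800, 1415) = 5
5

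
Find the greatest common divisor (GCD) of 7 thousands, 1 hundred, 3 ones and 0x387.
Convert 7 thousands, 1 hundred, 3 ones (place-value notation) → 7×1000 + 1×100 + 3 = 7103 (decimal)
Convert 0x387 (hexadecimal) → 3×256 + 8×16 + 7 = 903 (decimal)
Compute gcd(7103, 903) = 1
1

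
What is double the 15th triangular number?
The 15th triangular number = 15×16/2 = 120
Compute 120 × 2 = 240
240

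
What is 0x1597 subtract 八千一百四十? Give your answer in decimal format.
Convert 0x1597 (hexadecimal) → 1×4096 + 5×256 + 9×16 + 7 = 5527 (decimal)
Convert 八千一百四十 (Chinese numeral) → 8×1000 + 1×100 + 4×10 = 8140 (decimal)
Compute 5527 - 8140 = -2613
-2613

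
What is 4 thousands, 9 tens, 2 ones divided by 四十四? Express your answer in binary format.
Convert 4 thousands, 9 tens, 2 ones (place-value notation) → 4×1000 + 9×10 + 2 = 4092 (decimal)
Convert 四十四 (Chinese numeral) → 4×10 + 4 = 44 (decimal)
Compute 4092 ÷ 44 = 93
Convert 93 (decimal) → 93 = 64 + 16 + 8 + 4 + 1 → 0b1011101 (binary)
0b1011101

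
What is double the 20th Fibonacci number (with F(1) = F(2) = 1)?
The 20th Fibonacci number (with F(1) = F(2) = 1) = 6765
Compute 6765 × 2 = 13530
13530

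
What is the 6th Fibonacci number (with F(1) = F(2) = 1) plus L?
The 6th Fibonacci number (with F(1) = F(2) = 1): 1, 1, 2, 3, 5, 8 → 8
Convert L (Roman numeral) → 50 (decimal)
Compute 8 + 50 = 58
58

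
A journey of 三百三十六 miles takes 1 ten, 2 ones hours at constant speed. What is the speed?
Convert 三百三十六 (Chinese numeral) → 3×100 + 3×10 + 6 = 336 (decimal)
Convert 1 ten, 2 ones (place-value notation) → 1×10 + 2 = 12 (decimal)
Compute 336 ÷ 12 = 28
28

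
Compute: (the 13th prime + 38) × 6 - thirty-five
Convert the 13th prime (prime index) → 41 (decimal)
Convert thirty-five (English words) → 35 (decimal)
Expression in decimal: (41 + 38) × 6 - 35
Parentheses first: 41 + 38 = 79
Multiply: 79 × 6 = 474
Subtract: 474 - 35 = 439
439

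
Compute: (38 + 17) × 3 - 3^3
Convert 3^3 (power) → 27 (decimal)
Expression in decimal: (38 + 17) × 3 - 27
Parentheses first: 38 + 17 = 55
Multiply: 55 × 3 = 165
Subtract: 165 - 27 = 138
138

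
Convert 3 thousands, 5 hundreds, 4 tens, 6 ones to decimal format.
Convert 3 thousands, 5 hundreds, 4 tens, 6 ones (place-value notation) → 3×1000 + 5×100 + 4×10 + 6 = 3546 (decimal)
3546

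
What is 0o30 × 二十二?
Convert 0o30 (octal) → 3×8 = 24 (decimal)
Convert 二十二 (Chinese numeral) → 2×10 + 2 = 22 (decimal)
Compute 24 × 22 = 528
528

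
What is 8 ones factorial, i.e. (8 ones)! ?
Convert 8 ones (place-value notation) → 8 (decimal)
Compute 8! = 40320
40320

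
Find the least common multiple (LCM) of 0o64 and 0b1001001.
Convert 0o64 (octal) → 6×8 + 4 = 52 (decimal)
Convert 0b1001001 (binary) → 64 + 8 + 1 = 73 (decimal)
Compute lcm(52, 73) = 3796
3796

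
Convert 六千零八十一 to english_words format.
Convert 六千零八十一 (Chinese numeral) → 6×1000 + 8×10 + 1 = 6081 (decimal)
Convert 6081 (decimal) → 6081 = 6×1000 + 81 → six thousand eighty-one (English words)
six thousand eighty-one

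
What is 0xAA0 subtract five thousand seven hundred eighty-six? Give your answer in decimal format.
Convert 0xAA0 (hexadecimal) → 10×256 + 10×16 = 2720 (decimal)
Convert five thousand seven hundred eighty-six (English words) → 5×1000 + 7×100 + 86 = 5786 (decimal)
Compute 2720 - 5786 = -3066
-3066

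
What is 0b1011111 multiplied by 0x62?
Convert 0b1011111 (binary) → 64 + 16 + 8 + 4 + 2 + 1 = 95 (decimal)
Convert 0x62 (hexadecimal) → 6×16 + 2 = 98 (decimal)
Compute 95 × 98 = 9310
9310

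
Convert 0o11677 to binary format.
Convert 0o11677 (octal) → 1×4096 + 1×512 + 6×64 + 7×8 + 7 = 5055 (decimal)
Convert 5055 (decimal) → 5055 = 4096 + 512 + 256 + 128 + 32 + 16 + 8 + 4 + 2 + 1 → 0b1001110111111 (binary)
0b1001110111111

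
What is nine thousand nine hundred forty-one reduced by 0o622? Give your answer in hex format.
Convert nine thousand nine hundred forty-one (English words) → 9×1000 + 9×100 + 41 = 9941 (decimal)
Convert 0o622 (octal) → 6×64 + 2×8 + 2 = 402 (decimal)
Compute 9941 - 402 = 9539
Convert 9539 (decimal) → 9539 = 2×4096 + 5×256 + 4×16 + 3 → 0x2543 (hexadecimal)
0x2543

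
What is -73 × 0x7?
Convert 0x7 (hexadecimal) → 7 (decimal)
Compute -73 × 7 = -511
-511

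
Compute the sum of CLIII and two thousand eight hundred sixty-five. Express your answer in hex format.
Convert CLIII (Roman numeral) → 100 + 50 + 1 + 1 + 1 = 153 (decimal)
Convert two thousand eight hundred sixty-five (English words) → 2×1000 + 8×100 + 65 = 2865 (decimal)
Compute 153 + 2865 = 3018
Convert 3018 (decimal) → 3018 = 11×256 + 12×16 + 10 → 0xBCA (hexadecimal)
0xBCA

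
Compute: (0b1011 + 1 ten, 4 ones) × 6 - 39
Convert 0b1011 (binary) → 8 + 2 + 1 = 11 (decimal)
Convert 1 ten, 4 ones (place-value notation) → 1×10 + 4 = 14 (decimal)
Expression in decimal: (11 + 14) × 6 - 39
Parentheses first: 11 + 14 = 25
Multiply: 25 × 6 = 150
Subtract: 150 - 39 = 111
111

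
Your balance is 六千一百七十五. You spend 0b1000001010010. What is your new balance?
Convert 六千一百七十五 (Chinese numeral) → 6×1000 + 1×100 + 7×10 + 5 = 6175 (decimal)
Convert 0b1000001010010 (binary) → 4096 + 64 + 16 + 2 = 4178 (decimal)
Compute 6175 - 4178 = 1997
1997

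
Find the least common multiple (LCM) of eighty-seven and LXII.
Convert eighty-seven (English words) → 87 (decimal)
Convert LXII (Roman numeral) → 50 + 10 + 1 + 1 = 62 (decimal)
Compute lcm(87, 62) = 5394
5394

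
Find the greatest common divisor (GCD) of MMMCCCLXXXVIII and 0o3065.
Convert MMMCCCLXXXVIII (Roman numeral) → 1000 + 1000 + 1000 + 100 + 100 + 100 + 50 + 10 + 10 + 10 + 5 + 1 + 1 + 1 = 3388 (decimal)
Convert 0o3065 (octal) → 3×512 + 6×8 + 5 = 1589 (decimal)
Compute gcd(3388, 1589) = 7
7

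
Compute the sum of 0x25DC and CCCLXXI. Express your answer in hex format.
Convert 0x25DC (hexadecimal) → 2×4096 + 5×256 + 13×16 + 12 = 9692 (decimal)
Convert CCCLXXI (Roman numeral) → 100 + 100 + 100 + 50 + 10 + 10 + 1 = 371 (decimal)
Compute 9692 + 371 = 10063
Convert 10063 (decimal) → 10063 = 2×4096 + 7×256 + 4×16 + 15 → 0x274F (hexadecimal)
0x274F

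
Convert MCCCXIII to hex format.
Convert MCCCXIII (Roman numeral) → 1000 + 100 + 100 + 100 + 10 + 1 + 1 + 1 = 1313 (decimal)
Convert 1313 (decimal) → 1313 = 5×256 + 2×16 + 1 → 0x521 (hexadecimal)
0x521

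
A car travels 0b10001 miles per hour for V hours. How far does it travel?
Convert 0b10001 (binary) → 16 + 1 = 17 (decimal)
Convert V (Roman numeral) → 5 (decimal)
Compute 17 × 5 = 85
85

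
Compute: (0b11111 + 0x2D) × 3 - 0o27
Convert 0b11111 (binary) → 16 + 8 + 4 + 2 + 1 = 31 (decimal)
Convert 0x2D (hexadecimal) → 2×16 + 13 = 45 (decimal)
Convert 0o27 (octal) → 2×8 + 7 = 23 (decimal)
Expression in decimal: (31 + 45) × 3 - 23
Parentheses first: 31 + 45 = 76
Multiply: 76 × 3 = 228
Subtract: 228 - 23 = 205
205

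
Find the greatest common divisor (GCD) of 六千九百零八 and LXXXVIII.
Convert 六千九百零八 (Chinese numeral) → 6×1000 + 9×100 + 8 = 6908 (decimal)
Convert LXXXVIII (Roman numeral) → 50 + 10 + 10 + 10 + 5 + 1 + 1 + 1 = 88 (decimal)
Compute gcd(6908, 88) = 44
44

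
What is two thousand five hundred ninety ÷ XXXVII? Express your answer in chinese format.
Convert two thousand five hundred ninety (English words) → 2×1000 + 5×100 + 90 = 2590 (decimal)
Convert XXXVII (Roman numeral) → 10 + 10 + 10 + 5 + 1 + 1 = 37 (decimal)
Compute 2590 ÷ 37 = 70
Convert 70 (decimal) → 70 = 7×10 → 七十 (Chinese numeral)
七十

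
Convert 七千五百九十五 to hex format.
Convert 七千五百九十五 (Chinese numeral) → 7×1000 + 5×100 + 9×10 + 5 = 7595 (decimal)
Convert 7595 (decimal) → 7595 = 1×4096 + 13×256 + 10×16 + 11 → 0x1DAB (hexadecimal)
0x1DAB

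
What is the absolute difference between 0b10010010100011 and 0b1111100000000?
Convert 0b10010010100011 (binary) → 8192 + 1024 + 128 + 32 + 2 + 1 = 9379 (decimal)
Convert 0b1111100000000 (binary) → 4096 + 2048 + 1024 + 512 + 256 = 7936 (decimal)
Compute |9379 - 7936| = 1443
1443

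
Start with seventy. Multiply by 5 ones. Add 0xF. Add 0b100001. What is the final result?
Convert seventy (English words) → 70 (decimal)
Start: 70
Convert 5 ones (place-value notation) → 5 (decimal)
70 × 5 = 350
Convert 0xF (hexadecimal) → 15 (decimal)
350 + 15 = 365
Convert 0b100001 (binary) → 32 + 1 = 33 (decimal)
365 + 33 = 398
398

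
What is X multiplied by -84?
Convert X (Roman numeral) → 10 (decimal)
Compute 10 × -84 = -840
-840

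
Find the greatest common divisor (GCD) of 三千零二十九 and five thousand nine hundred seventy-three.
Convert 三千零二十九 (Chinese numeral) → 3×1000 + 2×10 + 9 = 3029 (decimal)
Convert five thousand nine hundred seventy-three (English words) → 5×1000 + 9×100 + 73 = 5973 (decimal)
Compute gcd(3029, 5973) = 1
1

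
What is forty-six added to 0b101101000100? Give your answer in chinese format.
Convert forty-six (English words) → 46 (decimal)
Convert 0b101101000100 (binary) → 2048 + 512 + 256 + 64 + 4 = 2884 (decimal)
Compute 46 + 2884 = 2930
Convert 2930 (decimal) → 2930 = 2×1000 + 9×100 + 3×10 → 二千九百三十 (Chinese numeral)
二千九百三十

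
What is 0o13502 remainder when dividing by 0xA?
Convert 0o13502 (octal) → 1×4096 + 3×512 + 5×64 + 2 = 5954 (decimal)
Convert 0xA (hexadecimal) → 10 (decimal)
Compute 5954 mod 10 = 4
4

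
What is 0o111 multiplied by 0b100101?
Convert 0o111 (octal) → 1×64 + 1×8 + 1 = 73 (decimal)
Convert 0b100101 (binary) → 32 + 4 + 1 = 37 (decimal)
Compute 73 × 37 = 2701
2701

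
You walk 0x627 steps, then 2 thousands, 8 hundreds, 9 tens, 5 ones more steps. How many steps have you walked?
Convert 0x627 (hexadecimal) → 6×256 + 2×16 + 7 = 1575 (decimal)
Convert 2 thousands, 8 hundreds, 9 tens, 5 ones (place-value notation) → 2×1000 + 8×100 + 9×10 + 5 = 2895 (decimal)
Compute 1575 + 2895 = 4470
4470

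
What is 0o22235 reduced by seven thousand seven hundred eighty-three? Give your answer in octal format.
Convert 0o22235 (octal) → 2×4096 + 2×512 + 2×64 + 3×8 + 5 = 9373 (decimal)
Convert seven thousand seven hundred eighty-three (English words) → 7×1000 + 7×100 + 83 = 7783 (decimal)
Compute 9373 - 7783 = 1590
Convert 1590 (decimal) → 1590 = 3×512 + 6×8 + 6 → 0o3066 (octal)
0o3066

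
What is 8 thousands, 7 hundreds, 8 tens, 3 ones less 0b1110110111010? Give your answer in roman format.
Convert 8 thousands, 7 hundreds, 8 tens, 3 ones (place-value notation) → 8×1000 + 7×100 + 8×10 + 3 = 8783 (decimal)
Convert 0b1110110111010 (binary) → 4096 + 2048 + 1024 + 256 + 128 + 32 + 16 + 8 + 2 = 7610 (decimal)
Compute 8783 - 7610 = 1173
Convert 1173 (decimal) → 1173 = 1000 + 100 + 50 + 10 + 10 + 1 + 1 + 1 → MCLXXIII (Roman numeral)
MCLXXIII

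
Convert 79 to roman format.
Convert 79 (decimal) → 79 = 50 + 10 + 10 + 9 → LXXIX (Roman numeral)
LXXIX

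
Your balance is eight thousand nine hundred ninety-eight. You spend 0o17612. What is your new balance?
Convert eight thousand nine hundred ninety-eight (English words) → 8×1000 + 9×100 + 98 = 8998 (decimal)
Convert 0o17612 (octal) → 1×4096 + 7×512 + 6×64 + 1×8 + 2 = 8074 (decimal)
Compute 8998 - 8074 = 924
924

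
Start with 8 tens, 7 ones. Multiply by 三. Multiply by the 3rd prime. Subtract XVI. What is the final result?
Convert 8 tens, 7 ones (place-value notation) → 8×10 + 7 = 87 (decimal)
Start: 87
Convert 三 (Chinese numeral) → 3 (decimal)
87 × 3 = 261
Convert the 3rd prime (prime index) → 5 (decimal)
261 × 5 = 1305
Convert XVI (Roman numeral) → 10 + 5 + 1 = 16 (decimal)
1305 - 16 = 1289
1289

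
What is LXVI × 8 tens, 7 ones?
Convert LXVI (Roman numeral) → 50 + 10 + 5 + 1 = 66 (decimal)
Convert 8 tens, 7 ones (place-value notation) → 8×10 + 7 = 87 (decimal)
Compute 66 × 87 = 5742
5742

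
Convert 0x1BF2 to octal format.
Convert 0x1BF2 (hexadecimal) → 1×4096 + 11×256 + 15×16 + 2 = 7154 (decimal)
Convert 7154 (decimal) → 7154 = 1×4096 + 5×512 + 7×64 + 6×8 + 2 → 0o15762 (octal)
0o15762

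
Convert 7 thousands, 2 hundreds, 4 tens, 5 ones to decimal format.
Convert 7 thousands, 2 hundreds, 4 tens, 5 ones (place-value notation) → 7×1000 + 2×100 + 4×10 + 5 = 7245 (decimal)
7245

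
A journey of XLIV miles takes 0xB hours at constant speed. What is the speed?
Convert XLIV (Roman numeral) → 40 + 4 = 44 (decimal)
Convert 0xB (hexadecimal) → 11 (decimal)
Compute 44 ÷ 11 = 4
4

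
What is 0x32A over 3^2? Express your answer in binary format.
Convert 0x32A (hexadecimal) → 3×256 + 2×16 + 10 = 810 (decimal)
Convert 3^2 (power) → 9 (decimal)
Compute 810 ÷ 9 = 90
Convert 90 (decimal) → 90 = 64 + 16 + 8 + 2 → 0b1011010 (binary)
0b1011010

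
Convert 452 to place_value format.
Convert 452 (decimal) → 452 = 4×100 + 5×10 + 2 → 4 hundreds, 5 tens, 2 ones (place-value notation)
4 hundreds, 5 tens, 2 ones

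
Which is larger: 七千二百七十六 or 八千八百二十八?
Convert 七千二百七十六 (Chinese numeral) → 7×1000 + 2×100 + 7×10 + 6 = 7276 (decimal)
Convert 八千八百二十八 (Chinese numeral) → 8×1000 + 8×100 + 2×10 + 8 = 8828 (decimal)
Compare 7276 vs 8828: larger = 8828
8828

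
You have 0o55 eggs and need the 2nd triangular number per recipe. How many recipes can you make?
Convert 0o55 (octal) → 5×8 + 5 = 45 (decimal)
Convert the 2nd triangular number (triangular index) → 2×3/2 = 3 (decimal)
Compute 45 ÷ 3 = 15
15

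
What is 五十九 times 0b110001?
Convert 五十九 (Chinese numeral) → 5×10 + 9 = 59 (decimal)
Convert 0b110001 (binary) → 32 + 16 + 1 = 49 (decimal)
Compute 59 × 49 = 2891
2891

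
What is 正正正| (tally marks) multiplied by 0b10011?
Convert 正正正| (tally marks) → 5 + 5 + 5 + 1 = 16 (decimal)
Convert 0b10011 (binary) → 16 + 2 + 1 = 19 (decimal)
Compute 16 × 19 = 304
304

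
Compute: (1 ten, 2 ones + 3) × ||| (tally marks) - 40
Convert 1 ten, 2 ones (place-value notation) → 1×10 + 2 = 12 (decimal)
Convert ||| (tally marks) → 3 (decimal)
Expression in decimal: (12 + 3) × 3 - 40
Parentheses first: 12 + 3 = 15
Multiply: 15 × 3 = 45
Subtract: 45 - 40 = 5
5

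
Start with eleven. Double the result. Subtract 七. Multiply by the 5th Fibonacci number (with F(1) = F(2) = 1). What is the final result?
Convert eleven (English words) → 11 (decimal)
Start: 11
11 × 2 = 22
Convert 七 (Chinese numeral) → 7 (decimal)
22 - 7 = 15
Convert the 5th Fibonacci number (with F(1) = F(2) = 1) (Fibonacci index) → 1, 1, 2, 3, 5 → 5 (decimal)
15 × 5 = 75
75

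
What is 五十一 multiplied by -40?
Convert 五十一 (Chinese numeral) → 5×10 + 1 = 51 (decimal)
Compute 51 × -40 = -2040
-2040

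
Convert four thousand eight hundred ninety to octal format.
Convert four thousand eight hundred ninety (English words) → 4×1000 + 8×100 + 90 = 4890 (decimal)
Convert 4890 (decimal) → 4890 = 1×4096 + 1×512 + 4×64 + 3×8 + 2 → 0o11432 (octal)
0o11432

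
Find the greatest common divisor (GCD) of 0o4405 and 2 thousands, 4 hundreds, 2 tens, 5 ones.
Convert 0o4405 (octal) → 4×512 + 4×64 + 5 = 2309 (decimal)
Convert 2 thousands, 4 hundreds, 2 tens, 5 ones (place-value notation) → 2×1000 + 4×100 + 2×10 + 5 = 2425 (decimal)
Compute gcd(2309, 2425) = 1
1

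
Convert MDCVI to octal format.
Convert MDCVI (Roman numeral) → 1000 + 500 + 100 + 5 + 1 = 1606 (decimal)
Convert 1606 (decimal) → 1606 = 3×512 + 1×64 + 6 → 0o3106 (octal)
0o3106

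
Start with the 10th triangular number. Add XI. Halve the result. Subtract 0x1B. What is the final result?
Convert the 10th triangular number (triangular index) → 10×11/2 = 55 (decimal)
Start: 55
Convert XI (Roman numeral) → 10 + 1 = 11 (decimal)
55 + 11 = 66
66 ÷ 2 = 33
Convert 0x1B (hexadecimal) → 1×16 + 11 = 27 (decimal)
33 - 27 = 6
6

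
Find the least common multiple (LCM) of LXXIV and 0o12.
Convert LXXIV (Roman numeral) → 50 + 10 + 10 + 4 = 74 (decimal)
Convert 0o12 (octal) → 1×8 + 2 = 10 (decimal)
Compute lcm(74, 10) = 370
370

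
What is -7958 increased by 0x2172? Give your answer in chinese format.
Convert 0x2172 (hexadecimal) → 2×4096 + 1×256 + 7×16 + 2 = 8562 (decimal)
Compute -7958 + 8562 = 604
Convert 604 (decimal) → 604 = 6×100 + 4 → 六百零四 (Chinese numeral)
六百零四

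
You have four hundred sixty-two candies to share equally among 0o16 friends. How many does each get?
Convert four hundred sixty-two (English words) → 4×100 + 62 = 462 (decimal)
Convert 0o16 (octal) → 1×8 + 6 = 14 (decimal)
Compute 462 ÷ 14 = 33
33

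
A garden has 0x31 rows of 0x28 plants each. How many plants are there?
Convert 0x28 (hexadecimal) → 2×16 + 8 = 40 (decimal)
Convert 0x31 (hexadecimal) → 3×16 + 1 = 49 (decimal)
Compute 40 × 49 = 1960
1960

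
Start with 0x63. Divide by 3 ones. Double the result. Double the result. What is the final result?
Convert 0x63 (hexadecimal) → 6×16 + 3 = 99 (decimal)
Start: 99
Convert 3 ones (place-value notation) → 3 (decimal)
99 ÷ 3 = 33
33 × 2 = 66
66 × 2 = 132
132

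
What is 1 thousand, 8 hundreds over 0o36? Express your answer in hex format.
Convert 1 thousand, 8 hundreds (place-value notation) → 1×1000 + 8×100 = 1800 (decimal)
Convert 0o36 (octal) → 3×8 + 6 = 30 (decimal)
Compute 1800 ÷ 30 = 60
Convert 60 (decimal) → 60 = 3×16 + 12 → 0x3C (hexadecimal)
0x3C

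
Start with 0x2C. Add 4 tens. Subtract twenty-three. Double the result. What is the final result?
Convert 0x2C (hexadecimal) → 2×16 + 12 = 44 (decimal)
Start: 44
Convert 4 tens (place-value notation) → 4×10 = 40 (decimal)
44 + 40 = 84
Convert twenty-three (English words) → 23 (decimal)
84 - 23 = 61
61 × 2 = 122
122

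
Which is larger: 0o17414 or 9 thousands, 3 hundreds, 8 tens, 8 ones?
Convert 0o17414 (octal) → 1×4096 + 7×512 + 4×64 + 1×8 + 4 = 7948 (decimal)
Convert 9 thousands, 3 hundreds, 8 tens, 8 ones (place-value notation) → 9×1000 + 3×100 + 8×10 + 8 = 9388 (decimal)
Compare 7948 vs 9388: larger = 9388
9388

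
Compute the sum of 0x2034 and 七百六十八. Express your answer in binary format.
Convert 0x2034 (hexadecimal) → 2×4096 + 3×16 + 4 = 8244 (decimal)
Convert 七百六十八 (Chinese numeral) → 7×100 + 6×10 + 8 = 768 (decimal)
Compute 8244 + 768 = 9012
Convert 9012 (decimal) → 9012 = 8192 + 512 + 256 + 32 + 16 + 4 → 0b10001100110100 (binary)
0b10001100110100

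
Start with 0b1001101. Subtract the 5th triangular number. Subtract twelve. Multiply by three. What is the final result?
Convert 0b1001101 (binary) → 64 + 8 + 4 + 1 = 77 (decimal)
Start: 77
Convert the 5th triangular number (triangular index) → 5×6/2 = 15 (decimal)
77 - 15 = 62
Convert twelve (English words) → 12 (decimal)
62 - 12 = 50
Convert three (English words) → 3 (decimal)
50 × 3 = 150
150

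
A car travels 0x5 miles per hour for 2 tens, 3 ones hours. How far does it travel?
Convert 0x5 (hexadecimal) → 5 (decimal)
Convert 2 tens, 3 ones (place-value notation) → 2×10 + 3 = 23 (decimal)
Compute 5 × 23 = 115
115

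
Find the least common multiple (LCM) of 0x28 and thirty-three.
Convert 0x28 (hexadecimal) → 2×16 + 8 = 40 (decimal)
Convert thirty-three (English words) → 33 (decimal)
Compute lcm(40, 33) = 1320
1320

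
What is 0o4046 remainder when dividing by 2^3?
Convert 0o4046 (octal) → 4×512 + 4×8 + 6 = 2086 (decimal)
Convert 2^3 (power) → 8 (decimal)
Compute 2086 mod 8 = 6
6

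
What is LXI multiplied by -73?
Convert LXI (Roman numeral) → 50 + 10 + 1 = 61 (decimal)
Compute 61 × -73 = -4453
-4453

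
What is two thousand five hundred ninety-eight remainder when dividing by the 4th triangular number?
Convert two thousand five hundred ninety-eight (English words) → 2×1000 + 5×100 + 98 = 2598 (decimal)
Convert the 4th triangular number (triangular index) → 4×5/2 = 10 (decimal)
Compute 2598 mod 10 = 8
8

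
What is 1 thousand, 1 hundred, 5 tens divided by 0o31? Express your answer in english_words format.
Convert 1 thousand, 1 hundred, 5 tens (place-value notation) → 1×1000 + 1×100 + 5×10 = 1150 (decimal)
Convert 0o31 (octal) → 3×8 + 1 = 25 (decimal)
Compute 1150 ÷ 25 = 46
Convert 46 (decimal) → forty-six (English words)
forty-six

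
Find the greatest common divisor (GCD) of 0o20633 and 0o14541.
Convert 0o20633 (octal) → 2×4096 + 6×64 + 3×8 + 3 = 8603 (decimal)
Convert 0o14541 (octal) → 1×4096 + 4×512 + 5×64 + 4×8 + 1 = 6497 (decimal)
Compute gcd(8603, 6497) = 1
1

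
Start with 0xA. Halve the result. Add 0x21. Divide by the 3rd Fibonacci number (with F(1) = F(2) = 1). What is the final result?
Convert 0xA (hexadecimal) → 10 (decimal)
Start: 10
10 ÷ 2 = 5
Convert 0x21 (hexadecimal) → 2×16 + 1 = 33 (decimal)
5 + 33 = 38
Convert the 3rd Fibonacci number (with F(1) = F(2) = 1) (Fibonacci index) → 1, 1, 2 → 2 (decimal)
38 ÷ 2 = 19
19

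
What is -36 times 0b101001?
Convert 0b101001 (binary) → 32 + 8 + 1 = 41 (decimal)
Compute -36 × 41 = -1476
-1476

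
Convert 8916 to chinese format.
Convert 8916 (decimal) → 8916 = 8×1000 + 9×100 + 1×10 + 6 → 八千九百一十六 (Chinese numeral)
八千九百一十六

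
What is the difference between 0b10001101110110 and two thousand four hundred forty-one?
Convert 0b10001101110110 (binary) → 8192 + 512 + 256 + 64 + 32 + 16 + 4 + 2 = 9078 (decimal)
Convert two thousand four hundred forty-one (English words) → 2×1000 + 4×100 + 41 = 2441 (decimal)
Difference: |9078 - 2441| = 6637
6637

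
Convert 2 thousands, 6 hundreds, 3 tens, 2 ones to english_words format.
Convert 2 thousands, 6 hundreds, 3 tens, 2 ones (place-value notation) → 2×1000 + 6×100 + 3×10 + 2 = 2632 (decimal)
Convert 2632 (decimal) → 2632 = 2×1000 + 6×100 + 32 → two thousand six hundred thirty-two (English words)
two thousand six hundred thirty-two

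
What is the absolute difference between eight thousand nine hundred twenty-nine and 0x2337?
Convert eight thousand nine hundred twenty-nine (English words) → 8×1000 + 9×100 + 29 = 8929 (decimal)
Convert 0x2337 (hexadecimal) → 2×4096 + 3×256 + 3×16 + 7 = 9015 (decimal)
Compute |8929 - 9015| = 86
86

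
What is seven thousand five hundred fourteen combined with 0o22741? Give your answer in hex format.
Convert seven thousand five hundred fourteen (English words) → 7×1000 + 5×100 + 14 = 7514 (decimal)
Convert 0o22741 (octal) → 2×4096 + 2×512 + 7×64 + 4×8 + 1 = 9697 (decimal)
Compute 7514 + 9697 = 17211
Convert 17211 (decimal) → 17211 = 4×4096 + 3×256 + 3×16 + 11 → 0x433B (hexadecimal)
0x433B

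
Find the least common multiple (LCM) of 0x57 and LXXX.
Convert 0x57 (hexadecimal) → 5×16 + 7 = 87 (decimal)
Convert LXXX (Roman numeral) → 50 + 10 + 10 + 10 = 80 (decimal)
Compute lcm(87, 80) = 6960
6960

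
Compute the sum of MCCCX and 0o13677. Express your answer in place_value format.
Convert MCCCX (Roman numeral) → 1000 + 100 + 100 + 100 + 10 = 1310 (decimal)
Convert 0o13677 (octal) → 1×4096 + 3×512 + 6×64 + 7×8 + 7 = 6079 (decimal)
Compute 1310 + 6079 = 7389
Convert 7389 (decimal) → 7389 = 7×1000 + 3×100 + 8×10 + 9 → 7 thousands, 3 hundreds, 8 tens, 9 ones (place-value notation)
7 thousands, 3 hundreds, 8 tens, 9 ones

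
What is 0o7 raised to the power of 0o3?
Convert 0o7 (octal) → 7 (decimal)
Convert 0o3 (octal) → 3 (decimal)
Compute 7 ^ 3 = 343
343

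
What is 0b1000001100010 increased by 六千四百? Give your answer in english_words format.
Convert 0b1000001100010 (binary) → 4096 + 64 + 32 + 2 = 4194 (decimal)
Convert 六千四百 (Chinese numeral) → 6×1000 + 4×100 = 6400 (decimal)
Compute 4194 + 6400 = 10594
Convert 10594 (decimal) → 10594 = 10×1000 + 5×100 + 94 → ten thousand five hundred ninety-four (English words)
ten thousand five hundred ninety-four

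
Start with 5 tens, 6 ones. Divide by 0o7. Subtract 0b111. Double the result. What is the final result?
Convert 5 tens, 6 ones (place-value notation) → 5×10 + 6 = 56 (decimal)
Start: 56
Convert 0o7 (octal) → 7 (decimal)
56 ÷ 7 = 8
Convert 0b111 (binary) → 4 + 2 + 1 = 7 (decimal)
8 - 7 = 1
1 × 2 = 2
2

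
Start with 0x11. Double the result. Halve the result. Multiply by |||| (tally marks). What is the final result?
Convert 0x11 (hexadecimal) → 1×16 + 1 = 17 (decimal)
Start: 17
17 × 2 = 34
34 ÷ 2 = 17
Convert |||| (tally marks) → 4 (decimal)
17 × 4 = 68
68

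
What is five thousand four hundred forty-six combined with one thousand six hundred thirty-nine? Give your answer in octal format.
Convert five thousand four hundred forty-six (English words) → 5×1000 + 4×100 + 46 = 5446 (decimal)
Convert one thousand six hundred thirty-nine (English words) → 1×1000 + 6×100 + 39 = 1639 (decimal)
Compute 5446 + 1639 = 7085
Convert 7085 (decimal) → 7085 = 1×4096 + 5×512 + 6×64 + 5×8 + 5 → 0o15655 (octal)
0o15655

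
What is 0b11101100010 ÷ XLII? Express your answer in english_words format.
Convert 0b11101100010 (binary) → 1024 + 512 + 256 + 64 + 32 + 2 = 1890 (decimal)
Convert XLII (Roman numeral) → 40 + 1 + 1 = 42 (decimal)
Compute 1890 ÷ 42 = 45
Convert 45 (decimal) → forty-five (English words)
forty-five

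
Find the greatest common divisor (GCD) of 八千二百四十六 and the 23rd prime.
Convert 八千二百四十六 (Chinese numeral) → 8×1000 + 2×100 + 4×10 + 6 = 8246 (decimal)
Convert the 23rd prime (prime index) → 83 (decimal)
Compute gcd(8246, 83) = 1
1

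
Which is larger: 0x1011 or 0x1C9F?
Convert 0x1011 (hexadecimal) → 1×4096 + 1×16 + 1 = 4113 (decimal)
Convert 0x1C9F (hexadecimal) → 1×4096 + 12×256 + 9×16 + 15 = 7327 (decimal)
Compare 4113 vs 7327: larger = 7327
7327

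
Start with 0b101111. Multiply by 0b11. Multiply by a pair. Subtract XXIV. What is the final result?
Convert 0b101111 (binary) → 32 + 8 + 4 + 2 + 1 = 47 (decimal)
Start: 47
Convert 0b11 (binary) → 2 + 1 = 3 (decimal)
47 × 3 = 141
Convert a pair (colloquial) → 2 (decimal)
141 × 2 = 282
Convert XXIV (Roman numeral) → 10 + 10 + 4 = 24 (decimal)
282 - 24 = 258
258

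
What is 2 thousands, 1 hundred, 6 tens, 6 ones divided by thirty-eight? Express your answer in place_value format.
Convert 2 thousands, 1 hundred, 6 tens, 6 ones (place-value notation) → 2×1000 + 1×100 + 6×10 + 6 = 2166 (decimal)
Convert thirty-eight (English words) → 38 (decimal)
Compute 2166 ÷ 38 = 57
Convert 57 (decimal) → 57 = 5×10 + 7 → 5 tens, 7 ones (place-value notation)
5 tens, 7 ones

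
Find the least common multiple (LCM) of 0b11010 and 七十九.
Convert 0b11010 (binary) → 16 + 8 + 2 = 26 (decimal)
Convert 七十九 (Chinese numeral) → 7×10 + 9 = 79 (decimal)
Compute lcm(26, 79) = 2054
2054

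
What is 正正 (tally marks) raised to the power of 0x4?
Convert 正正 (tally marks) → 5 + 5 = 10 (decimal)
Convert 0x4 (hexadecimal) → 4 (decimal)
Compute 10 ^ 4 = 10000
10000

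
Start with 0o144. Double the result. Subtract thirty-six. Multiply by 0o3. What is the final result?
Convert 0o144 (octal) → 1×64 + 4×8 + 4 = 100 (decimal)
Start: 100
100 × 2 = 200
Convert thirty-six (English words) → 36 (decimal)
200 - 36 = 164
Convert 0o3 (octal) → 3 (decimal)
164 × 3 = 492
492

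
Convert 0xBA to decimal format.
Convert 0xBA (hexadecimal) → 11×16 + 10 = 186 (decimal)
186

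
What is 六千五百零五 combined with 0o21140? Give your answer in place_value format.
Convert 六千五百零五 (Chinese numeral) → 6×1000 + 5×100 + 5 = 6505 (decimal)
Convert 0o21140 (octal) → 2×4096 + 1×512 + 1×64 + 4×8 = 8800 (decimal)
Compute 6505 + 8800 = 15305
Convert 15305 (decimal) → 15305 = 15×1000 + 3×100 + 5 → 15 thousands, 3 hundreds, 5 ones (place-value notation)
15 thousands, 3 hundreds, 5 ones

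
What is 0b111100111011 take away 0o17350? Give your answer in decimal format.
Convert 0b111100111011 (binary) → 2048 + 1024 + 512 + 256 + 32 + 16 + 8 + 2 + 1 = 3899 (decimal)
Convert 0o17350 (octal) → 1×4096 + 7×512 + 3×64 + 5×8 = 7912 (decimal)
Compute 3899 - 7912 = -4013
-4013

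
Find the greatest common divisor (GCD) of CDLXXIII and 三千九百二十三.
Convert CDLXXIII (Roman numeral) → 400 + 50 + 10 + 10 + 1 + 1 + 1 = 473 (decimal)
Convert 三千九百二十三 (Chinese numeral) → 3×1000 + 9×100 + 2×10 + 3 = 3923 (decimal)
Compute gcd(473, 3923) = 1
1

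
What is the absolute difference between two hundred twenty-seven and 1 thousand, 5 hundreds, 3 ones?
Convert two hundred twenty-seven (English words) → 2×100 + 27 = 227 (decimal)
Convert 1 thousand, 5 hundreds, 3 ones (place-value notation) → 1×1000 + 5×100 + 3 = 1503 (decimal)
Compute |227 - 1503| = 1276
1276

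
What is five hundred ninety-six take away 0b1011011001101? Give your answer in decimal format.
Convert five hundred ninety-six (English words) → 5×100 + 96 = 596 (decimal)
Convert 0b1011011001101 (binary) → 4096 + 1024 + 512 + 128 + 64 + 8 + 4 + 1 = 5837 (decimal)
Compute 596 - 5837 = -5241
-5241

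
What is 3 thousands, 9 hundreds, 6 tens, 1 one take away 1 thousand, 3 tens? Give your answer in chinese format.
Convert 3 thousands, 9 hundreds, 6 tens, 1 one (place-value notation) → 3×1000 + 9×100 + 6×10 + 1 = 3961 (decimal)
Convert 1 thousand, 3 tens (place-value notation) → 1×1000 + 3×10 = 1030 (decimal)
Compute 3961 - 1030 = 2931
Convert 2931 (decimal) → 2931 = 2×1000 + 9×100 + 3×10 + 1 → 二千九百三十一 (Chinese numeral)
二千九百三十一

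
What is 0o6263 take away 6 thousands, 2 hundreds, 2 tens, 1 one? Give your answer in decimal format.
Convert 0o6263 (octal) → 6×512 + 2×64 + 6×8 + 3 = 3251 (decimal)
Convert 6 thousands, 2 hundreds, 2 tens, 1 one (place-value notation) → 6×1000 + 2×100 + 2×10 + 1 = 6221 (decimal)
Compute 3251 - 6221 = -2970
-2970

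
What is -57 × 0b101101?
Convert 0b101101 (binary) → 32 + 8 + 4 + 1 = 45 (decimal)
Compute -57 × 45 = -2565
-2565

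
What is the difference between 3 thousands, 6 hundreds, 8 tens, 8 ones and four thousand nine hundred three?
Convert 3 thousands, 6 hundreds, 8 tens, 8 ones (place-value notation) → 3×1000 + 6×100 + 8×10 + 8 = 3688 (decimal)
Convert four thousand nine hundred three (English words) → 4×1000 + 9×100 + 3 = 4903 (decimal)
Difference: |3688 - 4903| = 1215
1215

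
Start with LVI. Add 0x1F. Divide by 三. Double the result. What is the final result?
Convert LVI (Roman numeral) → 50 + 5 + 1 = 56 (decimal)
Start: 56
Convert 0x1F (hexadecimal) → 1×16 + 15 = 31 (decimal)
56 + 31 = 87
Convert 三 (Chinese numeral) → 3 (decimal)
87 ÷ 3 = 29
29 × 2 = 58
58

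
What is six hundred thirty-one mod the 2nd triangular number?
Convert six hundred thirty-one (English words) → 6×100 + 31 = 631 (decimal)
Convert the 2nd triangular number (triangular index) → 2×3/2 = 3 (decimal)
Compute 631 mod 3 = 1
1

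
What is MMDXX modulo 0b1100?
Convert MMDXX (Roman numeral) → 1000 + 1000 + 500 + 10 + 10 = 2520 (decimal)
Convert 0b1100 (binary) → 8 + 4 = 12 (decimal)
Compute 2520 mod 12 = 0
0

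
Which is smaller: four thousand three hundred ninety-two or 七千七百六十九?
Convert four thousand three hundred ninety-two (English words) → 4×1000 + 3×100 + 92 = 4392 (decimal)
Convert 七千七百六十九 (Chinese numeral) → 7×1000 + 7×100 + 6×10 + 9 = 7769 (decimal)
Compare 4392 vs 7769: smaller = 4392
4392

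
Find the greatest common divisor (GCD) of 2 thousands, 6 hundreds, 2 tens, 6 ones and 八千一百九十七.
Convert 2 thousands, 6 hundreds, 2 tens, 6 ones (place-value notation) → 2×1000 + 6×100 + 2×10 + 6 = 2626 (decimal)
Convert 八千一百九十七 (Chinese numeral) → 8×1000 + 1×100 + 9×10 + 7 = 8197 (decimal)
Compute gcd(2626, 8197) = 1
1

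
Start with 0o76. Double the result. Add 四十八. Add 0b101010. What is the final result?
Convert 0o76 (octal) → 7×8 + 6 = 62 (decimal)
Start: 62
62 × 2 = 124
Convert 四十八 (Chinese numeral) → 4×10 + 8 = 48 (decimal)
124 + 48 = 172
Convert 0b101010 (binary) → 32 + 8 + 2 = 42 (decimal)
172 + 42 = 214
214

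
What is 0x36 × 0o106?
Convert 0x36 (hexadecimal) → 3×16 + 6 = 54 (decimal)
Convert 0o106 (octal) → 1×64 + 6 = 70 (decimal)
Compute 54 × 70 = 3780
3780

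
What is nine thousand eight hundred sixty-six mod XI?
Convert nine thousand eight hundred sixty-six (English words) → 9×1000 + 8×100 + 66 = 9866 (decimal)
Convert XI (Roman numeral) → 10 + 1 = 11 (decimal)
Compute 9866 mod 11 = 10
10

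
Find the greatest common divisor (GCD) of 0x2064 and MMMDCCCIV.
Convert 0x2064 (hexadecimal) → 2×4096 + 6×16 + 4 = 8292 (decimal)
Convert MMMDCCCIV (Roman numeral) → 1000 + 1000 + 1000 + 500 + 100 + 100 + 100 + 4 = 3804 (decimal)
Compute gcd(8292, 3804) = 12
12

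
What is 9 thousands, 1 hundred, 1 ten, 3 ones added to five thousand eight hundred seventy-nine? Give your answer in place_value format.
Convert 9 thousands, 1 hundred, 1 ten, 3 ones (place-value notation) → 9×1000 + 1×100 + 1×10 + 3 = 9113 (decimal)
Convert five thousand eight hundred seventy-nine (English words) → 5×1000 + 8×100 + 79 = 5879 (decimal)
Compute 9113 + 5879 = 14992
Convert 14992 (decimal) → 14992 = 14×1000 + 9×100 + 9×10 + 2 → 14 thousands, 9 hundreds, 9 tens, 2 ones (place-value notation)
14 thousands, 9 hundreds, 9 tens, 2 ones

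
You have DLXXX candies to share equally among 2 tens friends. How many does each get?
Convert DLXXX (Roman numeral) → 500 + 50 + 10 + 10 + 10 = 580 (decimal)
Convert 2 tens (place-value notation) → 2×10 = 20 (decimal)
Compute 580 ÷ 20 = 29
29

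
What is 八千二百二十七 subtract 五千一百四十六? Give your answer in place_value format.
Convert 八千二百二十七 (Chinese numeral) → 8×1000 + 2×100 + 2×10 + 7 = 8227 (decimal)
Convert 五千一百四十六 (Chinese numeral) → 5×1000 + 1×100 + 4×10 + 6 = 5146 (decimal)
Compute 8227 - 5146 = 3081
Convert 3081 (decimal) → 3081 = 3×1000 + 8×10 + 1 → 3 thousands, 8 tens, 1 one (place-value notation)
3 thousands, 8 tens, 1 one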